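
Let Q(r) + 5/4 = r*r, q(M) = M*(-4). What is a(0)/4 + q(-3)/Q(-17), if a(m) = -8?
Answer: -2254/1151 ≈ -1.9583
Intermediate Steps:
q(M) = -4*M
Q(r) = -5/4 + r² (Q(r) = -5/4 + r*r = -5/4 + r²)
a(0)/4 + q(-3)/Q(-17) = -8/4 + (-4*(-3))/(-5/4 + (-17)²) = -8*¼ + 12/(-5/4 + 289) = -2 + 12/(1151/4) = -2 + 12*(4/1151) = -2 + 48/1151 = -2254/1151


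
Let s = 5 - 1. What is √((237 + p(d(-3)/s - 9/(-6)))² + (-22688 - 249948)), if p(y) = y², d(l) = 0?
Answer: I*√3446327/4 ≈ 464.11*I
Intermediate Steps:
s = 4
√((237 + p(d(-3)/s - 9/(-6)))² + (-22688 - 249948)) = √((237 + (0/4 - 9/(-6))²)² + (-22688 - 249948)) = √((237 + (0*(¼) - 9*(-⅙))²)² - 272636) = √((237 + (0 + 3/2)²)² - 272636) = √((237 + (3/2)²)² - 272636) = √((237 + 9/4)² - 272636) = √((957/4)² - 272636) = √(915849/16 - 272636) = √(-3446327/16) = I*√3446327/4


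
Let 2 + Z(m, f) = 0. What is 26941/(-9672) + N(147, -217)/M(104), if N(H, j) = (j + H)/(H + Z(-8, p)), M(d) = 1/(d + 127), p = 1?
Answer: -32060537/280488 ≈ -114.30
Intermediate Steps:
Z(m, f) = -2 (Z(m, f) = -2 + 0 = -2)
M(d) = 1/(127 + d)
N(H, j) = (H + j)/(-2 + H) (N(H, j) = (j + H)/(H - 2) = (H + j)/(-2 + H))
26941/(-9672) + N(147, -217)/M(104) = 26941/(-9672) + ((147 - 217)/(-2 + 147))/(1/(127 + 104)) = 26941*(-1/9672) + (-70/145)/(1/231) = -26941/9672 + ((1/145)*(-70))/(1/231) = -26941/9672 - 14/29*231 = -26941/9672 - 3234/29 = -32060537/280488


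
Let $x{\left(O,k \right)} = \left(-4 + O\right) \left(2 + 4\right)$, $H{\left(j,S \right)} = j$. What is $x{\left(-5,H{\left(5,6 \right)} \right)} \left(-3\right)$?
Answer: $162$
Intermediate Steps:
$x{\left(O,k \right)} = -24 + 6 O$ ($x{\left(O,k \right)} = \left(-4 + O\right) 6 = -24 + 6 O$)
$x{\left(-5,H{\left(5,6 \right)} \right)} \left(-3\right) = \left(-24 + 6 \left(-5\right)\right) \left(-3\right) = \left(-24 - 30\right) \left(-3\right) = \left(-54\right) \left(-3\right) = 162$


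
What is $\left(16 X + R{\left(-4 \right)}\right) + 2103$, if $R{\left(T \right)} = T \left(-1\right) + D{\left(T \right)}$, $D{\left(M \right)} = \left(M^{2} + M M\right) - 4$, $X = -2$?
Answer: $2103$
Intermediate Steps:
$D{\left(M \right)} = -4 + 2 M^{2}$ ($D{\left(M \right)} = \left(M^{2} + M^{2}\right) - 4 = 2 M^{2} - 4 = -4 + 2 M^{2}$)
$R{\left(T \right)} = -4 - T + 2 T^{2}$ ($R{\left(T \right)} = T \left(-1\right) + \left(-4 + 2 T^{2}\right) = - T + \left(-4 + 2 T^{2}\right) = -4 - T + 2 T^{2}$)
$\left(16 X + R{\left(-4 \right)}\right) + 2103 = \left(16 \left(-2\right) - -32\right) + 2103 = \left(-32 + \left(-4 + 4 + 2 \cdot 16\right)\right) + 2103 = \left(-32 + \left(-4 + 4 + 32\right)\right) + 2103 = \left(-32 + 32\right) + 2103 = 0 + 2103 = 2103$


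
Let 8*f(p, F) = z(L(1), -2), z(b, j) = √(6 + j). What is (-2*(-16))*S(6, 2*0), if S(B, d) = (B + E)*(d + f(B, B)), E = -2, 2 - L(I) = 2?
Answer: 32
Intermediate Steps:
L(I) = 0 (L(I) = 2 - 1*2 = 2 - 2 = 0)
f(p, F) = ¼ (f(p, F) = √(6 - 2)/8 = √4/8 = (⅛)*2 = ¼)
S(B, d) = (-2 + B)*(¼ + d) (S(B, d) = (B - 2)*(d + ¼) = (-2 + B)*(¼ + d))
(-2*(-16))*S(6, 2*0) = (-2*(-16))*(-½ - 4*0 + (¼)*6 + 6*(2*0)) = 32*(-½ - 2*0 + 3/2 + 6*0) = 32*(-½ + 0 + 3/2 + 0) = 32*1 = 32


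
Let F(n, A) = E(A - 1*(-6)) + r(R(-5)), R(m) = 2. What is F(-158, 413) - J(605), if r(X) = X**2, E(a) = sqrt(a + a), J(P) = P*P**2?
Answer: -221445121 + sqrt(838) ≈ -2.2145e+8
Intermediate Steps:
J(P) = P**3
E(a) = sqrt(2)*sqrt(a) (E(a) = sqrt(2*a) = sqrt(2)*sqrt(a))
F(n, A) = 4 + sqrt(2)*sqrt(6 + A) (F(n, A) = sqrt(2)*sqrt(A - 1*(-6)) + 2**2 = sqrt(2)*sqrt(A + 6) + 4 = sqrt(2)*sqrt(6 + A) + 4 = 4 + sqrt(2)*sqrt(6 + A))
F(-158, 413) - J(605) = (4 + sqrt(12 + 2*413)) - 1*605**3 = (4 + sqrt(12 + 826)) - 1*221445125 = (4 + sqrt(838)) - 221445125 = -221445121 + sqrt(838)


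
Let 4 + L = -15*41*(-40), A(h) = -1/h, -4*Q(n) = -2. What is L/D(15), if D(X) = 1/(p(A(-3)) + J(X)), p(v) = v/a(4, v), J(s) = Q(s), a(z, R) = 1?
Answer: 61490/3 ≈ 20497.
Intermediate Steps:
Q(n) = 1/2 (Q(n) = -1/4*(-2) = 1/2)
J(s) = 1/2
p(v) = v (p(v) = v/1 = v*1 = v)
D(X) = 6/5 (D(X) = 1/(-1/(-3) + 1/2) = 1/(-1*(-1/3) + 1/2) = 1/(1/3 + 1/2) = 1/(5/6) = 6/5)
L = 24596 (L = -4 - 15*41*(-40) = -4 - 615*(-40) = -4 + 24600 = 24596)
L/D(15) = 24596/(6/5) = 24596*(5/6) = 61490/3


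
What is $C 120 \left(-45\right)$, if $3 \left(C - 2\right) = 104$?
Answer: $-198000$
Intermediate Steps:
$C = \frac{110}{3}$ ($C = 2 + \frac{1}{3} \cdot 104 = 2 + \frac{104}{3} = \frac{110}{3} \approx 36.667$)
$C 120 \left(-45\right) = \frac{110}{3} \cdot 120 \left(-45\right) = 4400 \left(-45\right) = -198000$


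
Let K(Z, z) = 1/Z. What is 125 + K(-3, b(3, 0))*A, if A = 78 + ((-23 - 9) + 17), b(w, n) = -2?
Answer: 104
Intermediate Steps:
A = 63 (A = 78 + (-32 + 17) = 78 - 15 = 63)
125 + K(-3, b(3, 0))*A = 125 + 63/(-3) = 125 - ⅓*63 = 125 - 21 = 104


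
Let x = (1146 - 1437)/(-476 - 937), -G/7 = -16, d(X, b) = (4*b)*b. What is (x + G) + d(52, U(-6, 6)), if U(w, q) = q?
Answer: 120673/471 ≈ 256.21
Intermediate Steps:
d(X, b) = 4*b²
G = 112 (G = -7*(-16) = 112)
x = 97/471 (x = -291/(-1413) = -291*(-1/1413) = 97/471 ≈ 0.20594)
(x + G) + d(52, U(-6, 6)) = (97/471 + 112) + 4*6² = 52849/471 + 4*36 = 52849/471 + 144 = 120673/471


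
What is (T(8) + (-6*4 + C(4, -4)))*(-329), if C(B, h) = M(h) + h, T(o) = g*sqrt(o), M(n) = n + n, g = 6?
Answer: 11844 - 3948*sqrt(2) ≈ 6260.7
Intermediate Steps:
M(n) = 2*n
T(o) = 6*sqrt(o)
C(B, h) = 3*h (C(B, h) = 2*h + h = 3*h)
(T(8) + (-6*4 + C(4, -4)))*(-329) = (6*sqrt(8) + (-6*4 + 3*(-4)))*(-329) = (6*(2*sqrt(2)) + (-24 - 12))*(-329) = (12*sqrt(2) - 36)*(-329) = (-36 + 12*sqrt(2))*(-329) = 11844 - 3948*sqrt(2)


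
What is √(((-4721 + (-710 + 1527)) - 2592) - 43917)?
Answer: I*√50413 ≈ 224.53*I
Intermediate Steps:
√(((-4721 + (-710 + 1527)) - 2592) - 43917) = √(((-4721 + 817) - 2592) - 43917) = √((-3904 - 2592) - 43917) = √(-6496 - 43917) = √(-50413) = I*√50413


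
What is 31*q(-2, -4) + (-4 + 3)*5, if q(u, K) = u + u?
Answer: -129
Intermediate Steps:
q(u, K) = 2*u
31*q(-2, -4) + (-4 + 3)*5 = 31*(2*(-2)) + (-4 + 3)*5 = 31*(-4) - 1*5 = -124 - 5 = -129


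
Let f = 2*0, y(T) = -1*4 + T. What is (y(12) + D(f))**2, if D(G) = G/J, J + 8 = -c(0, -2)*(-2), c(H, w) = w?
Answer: 64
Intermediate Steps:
y(T) = -4 + T
f = 0
J = -12 (J = -8 - 1*(-2)*(-2) = -8 + 2*(-2) = -8 - 4 = -12)
D(G) = -G/12 (D(G) = G/(-12) = G*(-1/12) = -G/12)
(y(12) + D(f))**2 = ((-4 + 12) - 1/12*0)**2 = (8 + 0)**2 = 8**2 = 64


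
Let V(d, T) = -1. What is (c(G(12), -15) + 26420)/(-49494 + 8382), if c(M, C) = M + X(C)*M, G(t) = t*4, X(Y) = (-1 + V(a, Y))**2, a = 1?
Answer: -6665/10278 ≈ -0.64847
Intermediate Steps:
X(Y) = 4 (X(Y) = (-1 - 1)**2 = (-2)**2 = 4)
G(t) = 4*t
c(M, C) = 5*M (c(M, C) = M + 4*M = 5*M)
(c(G(12), -15) + 26420)/(-49494 + 8382) = (5*(4*12) + 26420)/(-49494 + 8382) = (5*48 + 26420)/(-41112) = (240 + 26420)*(-1/41112) = 26660*(-1/41112) = -6665/10278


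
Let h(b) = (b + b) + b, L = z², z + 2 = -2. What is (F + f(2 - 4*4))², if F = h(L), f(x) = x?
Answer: 1156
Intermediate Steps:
z = -4 (z = -2 - 2 = -4)
L = 16 (L = (-4)² = 16)
h(b) = 3*b (h(b) = 2*b + b = 3*b)
F = 48 (F = 3*16 = 48)
(F + f(2 - 4*4))² = (48 + (2 - 4*4))² = (48 + (2 - 16))² = (48 - 14)² = 34² = 1156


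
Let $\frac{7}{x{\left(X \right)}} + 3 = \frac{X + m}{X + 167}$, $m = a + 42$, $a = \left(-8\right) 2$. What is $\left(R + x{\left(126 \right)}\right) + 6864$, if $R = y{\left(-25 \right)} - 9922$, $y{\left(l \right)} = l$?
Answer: $- \frac{2243392}{727} \approx -3085.8$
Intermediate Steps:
$a = -16$
$m = 26$ ($m = -16 + 42 = 26$)
$R = -9947$ ($R = -25 - 9922 = -9947$)
$x{\left(X \right)} = \frac{7}{-3 + \frac{26 + X}{167 + X}}$ ($x{\left(X \right)} = \frac{7}{-3 + \frac{X + 26}{X + 167}} = \frac{7}{-3 + \frac{26 + X}{167 + X}}$)
$\left(R + x{\left(126 \right)}\right) + 6864 = \left(-9947 + \frac{7 \left(-167 - 126\right)}{475 + 2 \cdot 126}\right) + 6864 = \left(-9947 + \frac{7 \left(-167 - 126\right)}{475 + 252}\right) + 6864 = \left(-9947 + 7 \cdot \frac{1}{727} \left(-293\right)\right) + 6864 = \left(-9947 - \frac{2051}{727}\right) + 6864 = - \frac{7233520}{727} + 6864 = - \frac{2243392}{727}$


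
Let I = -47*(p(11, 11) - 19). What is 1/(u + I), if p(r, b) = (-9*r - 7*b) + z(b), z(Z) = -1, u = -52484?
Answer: -1/43272 ≈ -2.3110e-5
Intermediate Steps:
p(r, b) = -1 - 9*r - 7*b (p(r, b) = (-9*r - 7*b) - 1 = -1 - 9*r - 7*b)
I = 9212 (I = -47*((-1 - 9*11 - 7*11) - 19) = -47*((-1 - 99 - 77) - 19) = -47*(-177 - 19) = -47*(-196) = 9212)
1/(u + I) = 1/(-52484 + 9212) = 1/(-43272) = -1/43272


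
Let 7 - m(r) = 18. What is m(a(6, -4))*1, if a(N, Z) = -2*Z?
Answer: -11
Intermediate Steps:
m(r) = -11 (m(r) = 7 - 1*18 = 7 - 18 = -11)
m(a(6, -4))*1 = -11*1 = -11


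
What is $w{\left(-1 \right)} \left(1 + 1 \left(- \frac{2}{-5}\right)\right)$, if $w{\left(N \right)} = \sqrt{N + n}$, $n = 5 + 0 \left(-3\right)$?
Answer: $\frac{14}{5} \approx 2.8$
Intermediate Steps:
$n = 5$ ($n = 5 + 0 = 5$)
$w{\left(N \right)} = \sqrt{5 + N}$ ($w{\left(N \right)} = \sqrt{N + 5} = \sqrt{5 + N}$)
$w{\left(-1 \right)} \left(1 + 1 \left(- \frac{2}{-5}\right)\right) = \sqrt{5 - 1} \left(1 + 1 \left(- \frac{2}{-5}\right)\right) = \sqrt{4} \left(1 + 1 \left(\left(-2\right) \left(- \frac{1}{5}\right)\right)\right) = 2 \left(1 + 1 \cdot \frac{2}{5}\right) = 2 \left(1 + \frac{2}{5}\right) = 2 \cdot \frac{7}{5} = \frac{14}{5}$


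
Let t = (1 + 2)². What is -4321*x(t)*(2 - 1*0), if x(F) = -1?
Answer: 8642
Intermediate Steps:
t = 9 (t = 3² = 9)
-4321*x(t)*(2 - 1*0) = -(-4321)*(2 - 1*0) = -(-4321)*(2 + 0) = -(-4321)*2 = -4321*(-2) = 8642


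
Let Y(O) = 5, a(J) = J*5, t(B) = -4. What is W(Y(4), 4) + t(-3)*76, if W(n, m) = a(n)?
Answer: -279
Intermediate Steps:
a(J) = 5*J
W(n, m) = 5*n
W(Y(4), 4) + t(-3)*76 = 5*5 - 4*76 = 25 - 304 = -279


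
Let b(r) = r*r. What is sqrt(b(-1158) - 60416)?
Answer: 2*sqrt(320137) ≈ 1131.6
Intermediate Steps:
b(r) = r**2
sqrt(b(-1158) - 60416) = sqrt((-1158)**2 - 60416) = sqrt(1340964 - 60416) = sqrt(1280548) = 2*sqrt(320137)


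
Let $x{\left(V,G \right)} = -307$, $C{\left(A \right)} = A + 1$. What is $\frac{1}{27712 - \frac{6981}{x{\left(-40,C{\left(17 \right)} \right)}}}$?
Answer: $\frac{307}{8514565} \approx 3.6056 \cdot 10^{-5}$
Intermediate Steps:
$C{\left(A \right)} = 1 + A$
$\frac{1}{27712 - \frac{6981}{x{\left(-40,C{\left(17 \right)} \right)}}} = \frac{1}{27712 - \frac{6981}{-307}} = \frac{1}{27712 - - \frac{6981}{307}} = \frac{1}{27712 + \frac{6981}{307}} = \frac{1}{\frac{8514565}{307}} = \frac{307}{8514565}$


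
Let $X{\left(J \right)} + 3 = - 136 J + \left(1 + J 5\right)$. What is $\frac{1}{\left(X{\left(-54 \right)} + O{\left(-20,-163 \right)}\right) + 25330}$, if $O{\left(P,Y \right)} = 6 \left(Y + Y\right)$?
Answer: $\frac{1}{30446} \approx 3.2845 \cdot 10^{-5}$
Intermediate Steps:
$O{\left(P,Y \right)} = 12 Y$ ($O{\left(P,Y \right)} = 6 \cdot 2 Y = 12 Y$)
$X{\left(J \right)} = -2 - 131 J$ ($X{\left(J \right)} = -3 - \left(-1 + 136 J - J 5\right) = -3 - \left(-1 + 131 J\right) = -2 - 131 J$)
$\frac{1}{\left(X{\left(-54 \right)} + O{\left(-20,-163 \right)}\right) + 25330} = \frac{1}{\left(\left(-2 - -7074\right) + 12 \left(-163\right)\right) + 25330} = \frac{1}{\left(\left(-2 + 7074\right) - 1956\right) + 25330} = \frac{1}{\left(7072 - 1956\right) + 25330} = \frac{1}{5116 + 25330} = \frac{1}{30446}$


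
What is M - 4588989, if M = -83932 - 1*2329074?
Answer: -7001995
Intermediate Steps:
M = -2413006 (M = -83932 - 2329074 = -2413006)
M - 4588989 = -2413006 - 4588989 = -7001995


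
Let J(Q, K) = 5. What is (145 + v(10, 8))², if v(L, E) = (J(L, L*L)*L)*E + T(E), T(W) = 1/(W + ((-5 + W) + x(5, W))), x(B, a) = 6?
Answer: 85858756/289 ≈ 2.9709e+5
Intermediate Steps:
T(W) = 1/(1 + 2*W) (T(W) = 1/(W + ((-5 + W) + 6)) = 1/(W + (1 + W)) = 1/(1 + 2*W))
v(L, E) = 1/(1 + 2*E) + 5*E*L (v(L, E) = (5*L)*E + 1/(1 + 2*E) = 5*E*L + 1/(1 + 2*E) = 1/(1 + 2*E) + 5*E*L)
(145 + v(10, 8))² = (145 + (1 + 5*8*10*(1 + 2*8))/(1 + 2*8))² = (145 + (1 + 5*8*10*(1 + 16))/(1 + 16))² = (145 + (1 + 5*8*10*17)/17)² = (145 + (1 + 6800)/17)² = (145 + (1/17)*6801)² = (145 + 6801/17)² = (9266/17)² = 85858756/289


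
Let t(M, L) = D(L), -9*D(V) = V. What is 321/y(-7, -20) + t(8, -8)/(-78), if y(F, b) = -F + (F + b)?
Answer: -112751/7020 ≈ -16.061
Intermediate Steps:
D(V) = -V/9
y(F, b) = b
t(M, L) = -L/9
321/y(-7, -20) + t(8, -8)/(-78) = 321/(-20) - ⅑*(-8)/(-78) = 321*(-1/20) + (8/9)*(-1/78) = -321/20 - 4/351 = -112751/7020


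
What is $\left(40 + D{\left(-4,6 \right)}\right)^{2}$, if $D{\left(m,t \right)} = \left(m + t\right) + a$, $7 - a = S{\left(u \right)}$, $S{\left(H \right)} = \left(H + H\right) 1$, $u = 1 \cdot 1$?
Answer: $2209$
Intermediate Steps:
$u = 1$
$S{\left(H \right)} = 2 H$ ($S{\left(H \right)} = 2 H 1 = 2 H$)
$a = 5$ ($a = 7 - 2 \cdot 1 = 7 - 2 = 5$)
$D{\left(m,t \right)} = 5 + m + t$ ($D{\left(m,t \right)} = \left(m + t\right) + 5 = 5 + m + t$)
$\left(40 + D{\left(-4,6 \right)}\right)^{2} = \left(40 + \left(5 - 4 + 6\right)\right)^{2} = \left(40 + 7\right)^{2} = 47^{2} = 2209$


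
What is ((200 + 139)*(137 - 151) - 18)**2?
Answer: 22695696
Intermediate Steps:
((200 + 139)*(137 - 151) - 18)**2 = (339*(-14) - 18)**2 = (-4746 - 18)**2 = (-4764)**2 = 22695696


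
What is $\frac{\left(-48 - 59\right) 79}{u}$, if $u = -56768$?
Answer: $\frac{8453}{56768} \approx 0.1489$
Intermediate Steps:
$\frac{\left(-48 - 59\right) 79}{u} = \frac{\left(-48 - 59\right) 79}{-56768} = \left(-107\right) 79 \left(- \frac{1}{56768}\right) = \left(-8453\right) \left(- \frac{1}{56768}\right) = \frac{8453}{56768}$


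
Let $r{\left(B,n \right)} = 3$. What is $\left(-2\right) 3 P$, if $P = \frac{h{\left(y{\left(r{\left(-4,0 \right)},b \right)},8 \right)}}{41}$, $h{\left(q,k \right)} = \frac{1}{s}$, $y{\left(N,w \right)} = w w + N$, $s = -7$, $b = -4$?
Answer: $\frac{6}{287} \approx 0.020906$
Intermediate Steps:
$y{\left(N,w \right)} = N + w^{2}$ ($y{\left(N,w \right)} = w^{2} + N = N + w^{2}$)
$h{\left(q,k \right)} = - \frac{1}{7}$ ($h{\left(q,k \right)} = \frac{1}{-7} = - \frac{1}{7}$)
$P = - \frac{1}{287}$ ($P = - \frac{1}{7 \cdot 41} = \left(- \frac{1}{7}\right) \frac{1}{41} = - \frac{1}{287} \approx -0.0034843$)
$\left(-2\right) 3 P = \left(-2\right) 3 \left(- \frac{1}{287}\right) = \left(-6\right) \left(- \frac{1}{287}\right) = \frac{6}{287}$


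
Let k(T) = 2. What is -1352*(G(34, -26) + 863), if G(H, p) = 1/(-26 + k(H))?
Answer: -3500159/3 ≈ -1.1667e+6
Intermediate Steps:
G(H, p) = -1/24 (G(H, p) = 1/(-26 + 2) = 1/(-24) = -1/24)
-1352*(G(34, -26) + 863) = -1352*(-1/24 + 863) = -1352*20711/24 = -3500159/3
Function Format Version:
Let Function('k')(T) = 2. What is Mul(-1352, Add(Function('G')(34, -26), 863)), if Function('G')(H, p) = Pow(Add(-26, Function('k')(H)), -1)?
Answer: Rational(-3500159, 3) ≈ -1.1667e+6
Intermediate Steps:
Function('G')(H, p) = Rational(-1, 24) (Function('G')(H, p) = Pow(Add(-26, 2), -1) = Pow(-24, -1) = Rational(-1, 24))
Mul(-1352, Add(Function('G')(34, -26), 863)) = Mul(-1352, Add(Rational(-1, 24), 863)) = Mul(-1352, Rational(20711, 24)) = Rational(-3500159, 3)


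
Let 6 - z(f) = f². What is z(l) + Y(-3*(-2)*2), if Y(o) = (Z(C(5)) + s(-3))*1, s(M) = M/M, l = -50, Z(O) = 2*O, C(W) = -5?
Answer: -2503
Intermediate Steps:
s(M) = 1
z(f) = 6 - f²
Y(o) = -9 (Y(o) = (2*(-5) + 1)*1 = (-10 + 1)*1 = -9*1 = -9)
z(l) + Y(-3*(-2)*2) = (6 - 1*(-50)²) - 9 = (6 - 1*2500) - 9 = (6 - 2500) - 9 = -2494 - 9 = -2503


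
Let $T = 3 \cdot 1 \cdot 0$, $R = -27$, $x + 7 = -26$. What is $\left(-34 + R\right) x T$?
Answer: $0$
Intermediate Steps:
$x = -33$ ($x = -7 - 26 = -33$)
$T = 0$ ($T = 3 \cdot 0 = 0$)
$\left(-34 + R\right) x T = \left(-34 - 27\right) \left(-33\right) 0 = \left(-61\right) \left(-33\right) 0 = 2013 \cdot 0 = 0$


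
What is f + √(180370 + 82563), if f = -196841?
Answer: -196841 + 11*√2173 ≈ -1.9633e+5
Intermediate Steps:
f + √(180370 + 82563) = -196841 + √(180370 + 82563) = -196841 + √262933 = -196841 + 11*√2173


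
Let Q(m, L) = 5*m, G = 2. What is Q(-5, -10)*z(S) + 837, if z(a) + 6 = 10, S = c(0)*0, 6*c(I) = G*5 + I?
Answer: 737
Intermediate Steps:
c(I) = 5/3 + I/6 (c(I) = (2*5 + I)/6 = (10 + I)/6 = 5/3 + I/6)
S = 0 (S = (5/3 + (⅙)*0)*0 = (5/3 + 0)*0 = (5/3)*0 = 0)
z(a) = 4 (z(a) = -6 + 10 = 4)
Q(-5, -10)*z(S) + 837 = (5*(-5))*4 + 837 = -25*4 + 837 = -100 + 837 = 737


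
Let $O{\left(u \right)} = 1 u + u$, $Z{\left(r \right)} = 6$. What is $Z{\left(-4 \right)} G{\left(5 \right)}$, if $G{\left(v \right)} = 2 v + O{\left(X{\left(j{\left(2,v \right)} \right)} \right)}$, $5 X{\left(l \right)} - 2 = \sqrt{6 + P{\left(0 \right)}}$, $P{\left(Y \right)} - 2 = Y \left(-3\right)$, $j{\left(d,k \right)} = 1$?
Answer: $\frac{324}{5} + \frac{24 \sqrt{2}}{5} \approx 71.588$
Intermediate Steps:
$P{\left(Y \right)} = 2 - 3 Y$ ($P{\left(Y \right)} = 2 + Y \left(-3\right) = 2 - 3 Y$)
$X{\left(l \right)} = \frac{2}{5} + \frac{2 \sqrt{2}}{5}$ ($X{\left(l \right)} = \frac{2}{5} + \frac{\sqrt{6 + \left(2 - 0\right)}}{5} = \frac{2}{5} + \frac{\sqrt{6 + \left(2 + 0\right)}}{5} = \frac{2}{5} + \frac{\sqrt{6 + 2}}{5} = \frac{2}{5} + \frac{\sqrt{8}}{5} = \frac{2}{5} + \frac{2 \sqrt{2}}{5}$)
$O{\left(u \right)} = 2 u$ ($O{\left(u \right)} = u + u = 2 u$)
$G{\left(v \right)} = \frac{4}{5} + 2 v + \frac{4 \sqrt{2}}{5}$ ($G{\left(v \right)} = 2 v + 2 \left(\frac{2}{5} + \frac{2 \sqrt{2}}{5}\right) = 2 v + \left(\frac{4}{5} + \frac{4 \sqrt{2}}{5}\right) = \frac{4}{5} + 2 v + \frac{4 \sqrt{2}}{5}$)
$Z{\left(-4 \right)} G{\left(5 \right)} = 6 \left(\frac{4}{5} + 2 \cdot 5 + \frac{4 \sqrt{2}}{5}\right) = 6 \left(\frac{4}{5} + 10 + \frac{4 \sqrt{2}}{5}\right) = 6 \left(\frac{54}{5} + \frac{4 \sqrt{2}}{5}\right) = \frac{324}{5} + \frac{24 \sqrt{2}}{5}$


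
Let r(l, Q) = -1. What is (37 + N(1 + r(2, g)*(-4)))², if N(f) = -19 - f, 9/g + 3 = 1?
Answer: 169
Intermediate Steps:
g = -9/2 (g = 9/(-3 + 1) = 9/(-2) = 9*(-½) = -9/2 ≈ -4.5000)
(37 + N(1 + r(2, g)*(-4)))² = (37 + (-19 - (1 - 1*(-4))))² = (37 + (-19 - (1 + 4)))² = (37 + (-19 - 1*5))² = (37 + (-19 - 5))² = (37 - 24)² = 13² = 169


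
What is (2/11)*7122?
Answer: 14244/11 ≈ 1294.9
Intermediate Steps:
(2/11)*7122 = 14244/11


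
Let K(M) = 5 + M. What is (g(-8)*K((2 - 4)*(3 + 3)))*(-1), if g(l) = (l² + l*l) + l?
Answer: 840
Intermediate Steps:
g(l) = l + 2*l² (g(l) = (l² + l²) + l = 2*l² + l = l + 2*l²)
(g(-8)*K((2 - 4)*(3 + 3)))*(-1) = ((-8*(1 + 2*(-8)))*(5 + (2 - 4)*(3 + 3)))*(-1) = ((-8*(1 - 16))*(5 - 2*6))*(-1) = ((-8*(-15))*(5 - 12))*(-1) = (120*(-7))*(-1) = -840*(-1) = 840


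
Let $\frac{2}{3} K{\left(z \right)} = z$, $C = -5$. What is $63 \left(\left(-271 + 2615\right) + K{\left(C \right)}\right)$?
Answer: $\frac{294399}{2} \approx 1.472 \cdot 10^{5}$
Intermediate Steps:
$K{\left(z \right)} = \frac{3 z}{2}$
$63 \left(\left(-271 + 2615\right) + K{\left(C \right)}\right) = 63 \left(\left(-271 + 2615\right) + \frac{3}{2} \left(-5\right)\right) = 63 \left(2344 - \frac{15}{2}\right) = 63 \cdot \frac{4673}{2} = \frac{294399}{2}$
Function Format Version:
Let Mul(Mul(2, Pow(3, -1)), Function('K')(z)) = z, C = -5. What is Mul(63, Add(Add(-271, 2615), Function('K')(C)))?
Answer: Rational(294399, 2) ≈ 1.4720e+5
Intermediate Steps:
Function('K')(z) = Mul(Rational(3, 2), z)
Mul(63, Add(Add(-271, 2615), Function('K')(C))) = Mul(63, Add(Add(-271, 2615), Mul(Rational(3, 2), -5))) = Mul(63, Add(2344, Rational(-15, 2))) = Mul(63, Rational(4673, 2)) = Rational(294399, 2)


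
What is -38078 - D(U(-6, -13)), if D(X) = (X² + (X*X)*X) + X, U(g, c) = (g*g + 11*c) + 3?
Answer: 1076074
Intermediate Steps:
U(g, c) = 3 + g² + 11*c (U(g, c) = (g² + 11*c) + 3 = 3 + g² + 11*c)
D(X) = X + X² + X³ (D(X) = (X² + X²*X) + X = (X² + X³) + X = X + X² + X³)
-38078 - D(U(-6, -13)) = -38078 - (3 + (-6)² + 11*(-13))*(1 + (3 + (-6)² + 11*(-13)) + (3 + (-6)² + 11*(-13))²) = -38078 - (3 + 36 - 143)*(1 + (3 + 36 - 143) + (3 + 36 - 143)²) = -38078 - (-104)*(1 - 104 + (-104)²) = -38078 - (-104)*(1 - 104 + 10816) = -38078 - (-104)*10713 = -38078 - 1*(-1114152) = -38078 + 1114152 = 1076074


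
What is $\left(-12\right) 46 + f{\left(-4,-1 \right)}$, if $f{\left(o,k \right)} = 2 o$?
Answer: $-560$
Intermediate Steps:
$\left(-12\right) 46 + f{\left(-4,-1 \right)} = \left(-12\right) 46 + 2 \left(-4\right) = -552 - 8 = -560$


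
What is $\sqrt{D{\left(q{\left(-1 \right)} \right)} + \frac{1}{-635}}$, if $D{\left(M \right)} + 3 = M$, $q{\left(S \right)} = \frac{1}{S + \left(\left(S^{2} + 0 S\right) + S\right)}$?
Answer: $\frac{11 i \sqrt{13335}}{635} \approx 2.0004 i$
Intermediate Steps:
$q{\left(S \right)} = \frac{1}{S^{2} + 2 S}$ ($q{\left(S \right)} = \frac{1}{S + \left(\left(S^{2} + 0\right) + S\right)} = \frac{1}{S + \left(S^{2} + S\right)} = \frac{1}{S + \left(S + S^{2}\right)} = \frac{1}{S^{2} + 2 S}$)
$D{\left(M \right)} = -3 + M$
$\sqrt{D{\left(q{\left(-1 \right)} \right)} + \frac{1}{-635}} = \sqrt{\left(-3 + \frac{1}{\left(-1\right) \left(2 - 1\right)}\right) + \frac{1}{-635}} = \sqrt{\left(-3 - 1^{-1}\right) - \frac{1}{635}} = \sqrt{\left(-3 - 1\right) - \frac{1}{635}} = \sqrt{-4 - \frac{1}{635}} = \sqrt{- \frac{2541}{635}} = \frac{11 i \sqrt{13335}}{635}$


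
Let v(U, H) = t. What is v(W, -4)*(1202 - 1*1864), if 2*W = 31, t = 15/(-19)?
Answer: 9930/19 ≈ 522.63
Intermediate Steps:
t = -15/19 (t = 15*(-1/19) = -15/19 ≈ -0.78947)
W = 31/2 (W = (1/2)*31 = 31/2 ≈ 15.500)
v(U, H) = -15/19
v(W, -4)*(1202 - 1*1864) = -15*(1202 - 1*1864)/19 = -15*(1202 - 1864)/19 = -15/19*(-662) = 9930/19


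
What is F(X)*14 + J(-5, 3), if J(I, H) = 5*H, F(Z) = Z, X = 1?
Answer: 29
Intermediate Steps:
F(X)*14 + J(-5, 3) = 1*14 + 5*3 = 14 + 15 = 29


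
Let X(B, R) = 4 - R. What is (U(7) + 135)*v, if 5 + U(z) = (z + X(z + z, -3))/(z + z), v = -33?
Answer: -4323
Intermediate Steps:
U(z) = -5 + (7 + z)/(2*z) (U(z) = -5 + (z + (4 - 1*(-3)))/(z + z) = -5 + (z + (4 + 3))/((2*z)) = -5 + (z + 7)*(1/(2*z)) = -5 + (7 + z)*(1/(2*z)) = -5 + (7 + z)/(2*z))
(U(7) + 135)*v = ((1/2)*(7 - 9*7)/7 + 135)*(-33) = ((1/2)*(1/7)*(7 - 63) + 135)*(-33) = ((1/2)*(1/7)*(-56) + 135)*(-33) = (-4 + 135)*(-33) = 131*(-33) = -4323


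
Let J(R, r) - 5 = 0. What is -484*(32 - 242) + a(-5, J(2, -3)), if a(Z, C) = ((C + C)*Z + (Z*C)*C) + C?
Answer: 101470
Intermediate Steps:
J(R, r) = 5 (J(R, r) = 5 + 0 = 5)
a(Z, C) = C + Z*C**2 + 2*C*Z (a(Z, C) = ((2*C)*Z + (C*Z)*C) + C = (2*C*Z + Z*C**2) + C = (Z*C**2 + 2*C*Z) + C = C + Z*C**2 + 2*C*Z)
-484*(32 - 242) + a(-5, J(2, -3)) = -484*(32 - 242) + 5*(1 + 2*(-5) + 5*(-5)) = -484*(-210) + 5*(1 - 10 - 25) = 101640 + 5*(-34) = 101640 - 170 = 101470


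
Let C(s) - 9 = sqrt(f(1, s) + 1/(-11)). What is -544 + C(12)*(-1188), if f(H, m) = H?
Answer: -11236 - 108*sqrt(110) ≈ -12369.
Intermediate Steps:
C(s) = 9 + sqrt(110)/11 (C(s) = 9 + sqrt(1 + 1/(-11)) = 9 + sqrt(1 - 1/11) = 9 + sqrt(10/11) = 9 + sqrt(110)/11)
-544 + C(12)*(-1188) = -544 + (9 + sqrt(110)/11)*(-1188) = -544 + (-10692 - 108*sqrt(110)) = -11236 - 108*sqrt(110)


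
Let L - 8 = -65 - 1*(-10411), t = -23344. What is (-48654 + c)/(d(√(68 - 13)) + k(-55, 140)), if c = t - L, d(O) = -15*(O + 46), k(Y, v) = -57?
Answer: 3417608/30313 - 205880*√55/90939 ≈ 95.954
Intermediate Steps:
d(O) = -690 - 15*O (d(O) = -15*(46 + O) = -690 - 15*O)
L = 10354 (L = 8 + (-65 - 1*(-10411)) = 8 + (-65 + 10411) = 8 + 10346 = 10354)
c = -33698 (c = -23344 - 1*10354 = -23344 - 10354 = -33698)
(-48654 + c)/(d(√(68 - 13)) + k(-55, 140)) = (-48654 - 33698)/((-690 - 15*√(68 - 13)) - 57) = -82352/((-690 - 15*√55) - 57) = -82352/(-747 - 15*√55)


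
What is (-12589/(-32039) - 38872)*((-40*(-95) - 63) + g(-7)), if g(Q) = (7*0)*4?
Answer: -4654087524803/32039 ≈ -1.4526e+8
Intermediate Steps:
g(Q) = 0 (g(Q) = 0*4 = 0)
(-12589/(-32039) - 38872)*((-40*(-95) - 63) + g(-7)) = (-12589/(-32039) - 38872)*((-40*(-95) - 63) + 0) = (-12589*(-1/32039) - 38872)*((3800 - 63) + 0) = (12589/32039 - 38872)*(3737 + 0) = -1245407419/32039*3737 = -4654087524803/32039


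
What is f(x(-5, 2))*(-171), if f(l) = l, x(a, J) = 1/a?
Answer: 171/5 ≈ 34.200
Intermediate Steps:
f(x(-5, 2))*(-171) = -171/(-5) = -⅕*(-171) = 171/5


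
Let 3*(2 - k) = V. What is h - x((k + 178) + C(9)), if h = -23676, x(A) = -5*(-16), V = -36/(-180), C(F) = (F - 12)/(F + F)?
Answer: -23756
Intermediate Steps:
C(F) = (-12 + F)/(2*F) (C(F) = (-12 + F)/((2*F)) = (-12 + F)*(1/(2*F)) = (-12 + F)/(2*F))
V = ⅕ (V = -36*(-1/180) = ⅕ ≈ 0.20000)
k = 29/15 (k = 2 - ⅓*⅕ = 2 - 1/15 = 29/15 ≈ 1.9333)
x(A) = 80
h - x((k + 178) + C(9)) = -23676 - 1*80 = -23676 - 80 = -23756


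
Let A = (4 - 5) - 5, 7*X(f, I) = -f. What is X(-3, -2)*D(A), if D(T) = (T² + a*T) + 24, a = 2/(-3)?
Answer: 192/7 ≈ 27.429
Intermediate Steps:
a = -⅔ (a = 2*(-⅓) = -⅔ ≈ -0.66667)
X(f, I) = -f/7 (X(f, I) = (-f)/7 = -f/7)
A = -6 (A = -1 - 5 = -6)
D(T) = 24 + T² - 2*T/3 (D(T) = (T² - 2*T/3) + 24 = 24 + T² - 2*T/3)
X(-3, -2)*D(A) = (-⅐*(-3))*(24 + (-6)² - ⅔*(-6)) = 3*(24 + 36 + 4)/7 = (3/7)*64 = 192/7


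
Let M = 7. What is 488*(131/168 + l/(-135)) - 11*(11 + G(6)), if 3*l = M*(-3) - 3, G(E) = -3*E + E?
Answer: 397318/945 ≈ 420.44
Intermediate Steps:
G(E) = -2*E
l = -8 (l = (7*(-3) - 3)/3 = (-21 - 3)/3 = (1/3)*(-24) = -8)
488*(131/168 + l/(-135)) - 11*(11 + G(6)) = 488*(131/168 - 8/(-135)) - 11*(11 - 2*6) = 488*(131*(1/168) - 8*(-1/135)) - 11*(11 - 12) = 488*(131/168 + 8/135) - 11*(-1) = 488*(6343/7560) + 11 = 386923/945 + 11 = 397318/945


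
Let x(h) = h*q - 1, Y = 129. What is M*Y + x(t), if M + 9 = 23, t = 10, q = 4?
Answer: 1845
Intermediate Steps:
M = 14 (M = -9 + 23 = 14)
x(h) = -1 + 4*h (x(h) = h*4 - 1 = 4*h - 1 = -1 + 4*h)
M*Y + x(t) = 14*129 + (-1 + 4*10) = 1806 + (-1 + 40) = 1806 + 39 = 1845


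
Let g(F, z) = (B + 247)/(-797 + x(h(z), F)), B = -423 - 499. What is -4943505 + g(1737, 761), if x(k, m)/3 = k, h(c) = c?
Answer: -7346049105/1486 ≈ -4.9435e+6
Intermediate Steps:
x(k, m) = 3*k
B = -922
g(F, z) = -675/(-797 + 3*z) (g(F, z) = (-922 + 247)/(-797 + 3*z) = -675/(-797 + 3*z))
-4943505 + g(1737, 761) = -4943505 - 675/(-797 + 3*761) = -4943505 - 675/(-797 + 2283) = -4943505 - 675/1486 = -7346049105/1486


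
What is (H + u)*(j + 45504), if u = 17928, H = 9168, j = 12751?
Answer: 1578477480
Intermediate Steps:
(H + u)*(j + 45504) = (9168 + 17928)*(12751 + 45504) = 27096*58255 = 1578477480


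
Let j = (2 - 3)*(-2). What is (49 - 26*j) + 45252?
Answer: 45249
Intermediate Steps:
j = 2 (j = -1*(-2) = 2)
(49 - 26*j) + 45252 = (49 - 26*2) + 45252 = (49 - 52) + 45252 = -3 + 45252 = 45249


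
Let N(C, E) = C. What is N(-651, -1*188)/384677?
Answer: -651/384677 ≈ -0.0016923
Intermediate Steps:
N(-651, -1*188)/384677 = -651/384677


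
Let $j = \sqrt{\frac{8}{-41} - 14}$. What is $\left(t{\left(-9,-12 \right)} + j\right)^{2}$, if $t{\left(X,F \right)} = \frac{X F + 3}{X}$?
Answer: $\frac{50891}{369} - \frac{74 i \sqrt{23862}}{123} \approx 137.92 - 92.935 i$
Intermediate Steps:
$t{\left(X,F \right)} = \frac{3 + F X}{X}$ ($t{\left(X,F \right)} = \frac{F X + 3}{X} = \frac{3 + F X}{X}$)
$j = \frac{i \sqrt{23862}}{41}$ ($j = \sqrt{8 \left(- \frac{1}{41}\right) - 14} = \sqrt{- \frac{8}{41} - 14} = \sqrt{- \frac{582}{41}} = \frac{i \sqrt{23862}}{41} \approx 3.7676 i$)
$\left(t{\left(-9,-12 \right)} + j\right)^{2} = \left(\left(-12 + \frac{3}{-9}\right) + \frac{i \sqrt{23862}}{41}\right)^{2} = \left(\left(-12 + 3 \left(- \frac{1}{9}\right)\right) + \frac{i \sqrt{23862}}{41}\right)^{2} = \left(\left(-12 - \frac{1}{3}\right) + \frac{i \sqrt{23862}}{41}\right)^{2} = \left(- \frac{37}{3} + \frac{i \sqrt{23862}}{41}\right)^{2}$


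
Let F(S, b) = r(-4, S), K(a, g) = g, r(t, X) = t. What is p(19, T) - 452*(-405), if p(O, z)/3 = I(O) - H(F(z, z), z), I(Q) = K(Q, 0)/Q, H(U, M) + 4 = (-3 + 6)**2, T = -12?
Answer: 183045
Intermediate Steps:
F(S, b) = -4
H(U, M) = 5 (H(U, M) = -4 + (-3 + 6)**2 = -4 + 3**2 = -4 + 9 = 5)
I(Q) = 0 (I(Q) = 0/Q = 0)
p(O, z) = -15 (p(O, z) = 3*(0 - 1*5) = 3*(0 - 5) = 3*(-5) = -15)
p(19, T) - 452*(-405) = -15 - 452*(-405) = -15 + 183060 = 183045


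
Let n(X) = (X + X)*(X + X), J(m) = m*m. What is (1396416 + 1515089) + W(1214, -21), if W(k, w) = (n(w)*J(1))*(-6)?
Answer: 2900921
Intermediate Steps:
J(m) = m²
n(X) = 4*X² (n(X) = (2*X)*(2*X) = 4*X²)
W(k, w) = -24*w² (W(k, w) = ((4*w²)*1²)*(-6) = ((4*w²)*1)*(-6) = (4*w²)*(-6) = -24*w²)
(1396416 + 1515089) + W(1214, -21) = (1396416 + 1515089) - 24*(-21)² = 2911505 - 24*441 = 2911505 - 10584 = 2900921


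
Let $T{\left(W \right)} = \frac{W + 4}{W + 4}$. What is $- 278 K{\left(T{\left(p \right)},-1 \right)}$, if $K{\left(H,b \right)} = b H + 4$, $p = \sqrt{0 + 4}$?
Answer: $-834$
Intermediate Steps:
$p = 2$ ($p = \sqrt{4} = 2$)
$T{\left(W \right)} = 1$ ($T{\left(W \right)} = \frac{4 + W}{4 + W} = 1$)
$K{\left(H,b \right)} = 4 + H b$ ($K{\left(H,b \right)} = H b + 4 = 4 + H b$)
$- 278 K{\left(T{\left(p \right)},-1 \right)} = - 278 \left(4 + 1 \left(-1\right)\right) = - 278 \left(4 - 1\right) = \left(-278\right) 3 = -834$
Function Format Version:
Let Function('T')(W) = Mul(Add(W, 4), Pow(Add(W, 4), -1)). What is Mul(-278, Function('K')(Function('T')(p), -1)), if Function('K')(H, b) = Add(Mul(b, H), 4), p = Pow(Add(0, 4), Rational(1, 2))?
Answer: -834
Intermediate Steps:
p = 2 (p = Pow(4, Rational(1, 2)) = 2)
Function('T')(W) = 1 (Function('T')(W) = Mul(Add(4, W), Pow(Add(4, W), -1)) = 1)
Function('K')(H, b) = Add(4, Mul(H, b)) (Function('K')(H, b) = Add(Mul(H, b), 4) = Add(4, Mul(H, b)))
Mul(-278, Function('K')(Function('T')(p), -1)) = Mul(-278, Add(4, Mul(1, -1))) = Mul(-278, Add(4, -1)) = Mul(-278, 3) = -834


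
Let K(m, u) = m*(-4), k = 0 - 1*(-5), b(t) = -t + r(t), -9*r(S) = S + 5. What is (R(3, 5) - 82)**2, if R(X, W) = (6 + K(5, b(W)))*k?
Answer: 23104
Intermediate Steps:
r(S) = -5/9 - S/9 (r(S) = -(S + 5)/9 = -(5 + S)/9 = -5/9 - S/9)
b(t) = -5/9 - 10*t/9 (b(t) = -t + (-5/9 - t/9) = -5/9 - 10*t/9)
k = 5 (k = 0 + 5 = 5)
K(m, u) = -4*m
R(X, W) = -70 (R(X, W) = (6 - 4*5)*5 = (6 - 20)*5 = -14*5 = -70)
(R(3, 5) - 82)**2 = (-70 - 82)**2 = (-152)**2 = 23104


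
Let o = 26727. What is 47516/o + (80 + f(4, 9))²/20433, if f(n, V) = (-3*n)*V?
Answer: 6747268/3715053 ≈ 1.8162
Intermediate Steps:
f(n, V) = -3*V*n
47516/o + (80 + f(4, 9))²/20433 = 47516/26727 + (80 - 3*9*4)²/20433 = 47516*(1/26727) + (80 - 108)²*(1/20433) = 47516/26727 + (-28)²*(1/20433) = 47516/26727 + 784*(1/20433) = 47516/26727 + 16/417 = 6747268/3715053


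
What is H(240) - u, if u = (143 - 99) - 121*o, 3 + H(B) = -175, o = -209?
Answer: -25511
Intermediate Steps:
H(B) = -178 (H(B) = -3 - 175 = -178)
u = 25333 (u = (143 - 99) - 121*(-209) = 44 + 25289 = 25333)
H(240) - u = -178 - 1*25333 = -178 - 25333 = -25511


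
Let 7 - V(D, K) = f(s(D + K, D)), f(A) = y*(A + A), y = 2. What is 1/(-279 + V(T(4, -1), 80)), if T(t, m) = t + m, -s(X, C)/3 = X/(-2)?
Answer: -1/770 ≈ -0.0012987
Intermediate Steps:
s(X, C) = 3*X/2 (s(X, C) = -3*X/(-2) = -3*X*(-1)/2 = -(-3)*X/2 = 3*X/2)
T(t, m) = m + t
f(A) = 4*A (f(A) = 2*(A + A) = 2*(2*A) = 4*A)
V(D, K) = 7 - 6*D - 6*K (V(D, K) = 7 - 4*3*(D + K)/2 = 7 - 4*(3*D/2 + 3*K/2) = 7 - (6*D + 6*K) = 7 + (-6*D - 6*K) = 7 - 6*D - 6*K)
1/(-279 + V(T(4, -1), 80)) = 1/(-279 + (7 - 6*(-1 + 4) - 6*80)) = 1/(-279 + (7 - 6*3 - 480)) = 1/(-279 + (7 - 18 - 480)) = 1/(-279 - 491) = 1/(-770) = -1/770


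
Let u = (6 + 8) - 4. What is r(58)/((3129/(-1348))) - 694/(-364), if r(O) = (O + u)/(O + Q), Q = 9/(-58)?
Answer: 382161383/272942670 ≈ 1.4002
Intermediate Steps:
u = 10 (u = 14 - 4 = 10)
Q = -9/58 (Q = 9*(-1/58) = -9/58 ≈ -0.15517)
r(O) = (10 + O)/(-9/58 + O) (r(O) = (O + 10)/(O - 9/58) = (10 + O)/(-9/58 + O))
r(58)/((3129/(-1348))) - 694/(-364) = (58*(10 + 58)/(-9 + 58*58))/((3129/(-1348))) - 694/(-364) = (58*68/(-9 + 3364))/((3129*(-1/1348))) - 694*(-1/364) = (58*68/3355)/(-3129/1348) + 347/182 = (58*(1/3355)*68)*(-1348/3129) + 347/182 = (3944/3355)*(-1348/3129) + 347/182 = -5316512/10497795 + 347/182 = 382161383/272942670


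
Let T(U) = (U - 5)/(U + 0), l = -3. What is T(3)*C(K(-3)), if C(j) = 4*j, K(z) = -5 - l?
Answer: 16/3 ≈ 5.3333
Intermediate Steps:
K(z) = -2 (K(z) = -5 - 1*(-3) = -5 + 3 = -2)
T(U) = (-5 + U)/U
T(3)*C(K(-3)) = ((-5 + 3)/3)*(4*(-2)) = ((⅓)*(-2))*(-8) = -⅔*(-8) = 16/3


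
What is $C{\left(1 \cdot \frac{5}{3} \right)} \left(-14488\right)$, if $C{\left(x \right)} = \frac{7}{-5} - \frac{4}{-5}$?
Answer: $\frac{43464}{5} \approx 8692.8$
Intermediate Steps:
$C{\left(x \right)} = - \frac{3}{5}$ ($C{\left(x \right)} = 7 \left(- \frac{1}{5}\right) - - \frac{4}{5} = - \frac{7}{5} + \frac{4}{5} = - \frac{3}{5}$)
$C{\left(1 \cdot \frac{5}{3} \right)} \left(-14488\right) = \left(- \frac{3}{5}\right) \left(-14488\right) = \frac{43464}{5}$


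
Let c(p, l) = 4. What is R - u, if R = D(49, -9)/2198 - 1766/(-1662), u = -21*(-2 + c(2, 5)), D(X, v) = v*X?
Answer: 11184137/260934 ≈ 42.862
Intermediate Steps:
D(X, v) = X*v
u = -42 (u = -21*(-2 + 4) = -21*2 = -42)
R = 224909/260934 (R = (49*(-9))/2198 - 1766/(-1662) = -441*1/2198 - 1766*(-1/1662) = -63/314 + 883/831 = 224909/260934 ≈ 0.86194)
R - u = 224909/260934 - 1*(-42) = 224909/260934 + 42 = 11184137/260934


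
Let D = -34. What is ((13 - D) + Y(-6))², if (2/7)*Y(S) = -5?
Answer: 3481/4 ≈ 870.25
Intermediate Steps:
Y(S) = -35/2 (Y(S) = (7/2)*(-5) = -35/2)
((13 - D) + Y(-6))² = ((13 - 1*(-34)) - 35/2)² = ((13 + 34) - 35/2)² = (47 - 35/2)² = (59/2)² = 3481/4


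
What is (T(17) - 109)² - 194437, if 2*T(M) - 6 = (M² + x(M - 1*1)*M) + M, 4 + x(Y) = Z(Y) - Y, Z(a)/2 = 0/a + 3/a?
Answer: -46100983/256 ≈ -1.8008e+5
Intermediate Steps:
Z(a) = 6/a (Z(a) = 2*(0/a + 3/a) = 2*(0 + 3/a) = 2*(3/a) = 6/a)
x(Y) = -4 - Y + 6/Y (x(Y) = -4 + (6/Y - Y) = -4 + (-Y + 6/Y) = -4 - Y + 6/Y)
T(M) = 3 + M/2 + M²/2 + M*(-3 - M + 6/(-1 + M))/2 (T(M) = 3 + ((M² + (-4 - (M - 1*1) + 6/(M - 1*1))*M) + M)/2 = 3 + ((M² + (-4 - (M - 1) + 6/(M - 1))*M) + M)/2 = 3 + ((M² + (-4 - (-1 + M) + 6/(-1 + M))*M) + M)/2 = 3 + ((M² + (-4 + (1 - M) + 6/(-1 + M))*M) + M)/2 = 3 + ((M² + (-3 - M + 6/(-1 + M))*M) + M)/2 = 3 + ((M² + M*(-3 - M + 6/(-1 + M))) + M)/2 = 3 + (M + M² + M*(-3 - M + 6/(-1 + M)))/2 = 3 + (M/2 + M²/2 + M*(-3 - M + 6/(-1 + M))/2) = 3 + M/2 + M²/2 + M*(-3 - M + 6/(-1 + M))/2)
(T(17) - 109)² - 194437 = ((-3 - 1*17² + 7*17)/(-1 + 17) - 109)² - 194437 = ((-3 - 1*289 + 119)/16 - 109)² - 194437 = ((-3 - 289 + 119)/16 - 109)² - 194437 = ((1/16)*(-173) - 109)² - 194437 = (-173/16 - 109)² - 194437 = (-1917/16)² - 194437 = 3674889/256 - 194437 = -46100983/256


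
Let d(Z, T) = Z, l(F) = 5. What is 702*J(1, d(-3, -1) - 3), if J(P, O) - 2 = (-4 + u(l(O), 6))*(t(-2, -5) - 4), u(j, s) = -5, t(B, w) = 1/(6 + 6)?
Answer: 52299/2 ≈ 26150.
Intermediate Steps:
t(B, w) = 1/12
J(P, O) = 149/4 (J(P, O) = 2 + (-4 - 5)*(1/12 - 4) = 2 - 9*(-47/12) = 2 + 141/4 = 149/4)
702*J(1, d(-3, -1) - 3) = 702*(149/4) = 52299/2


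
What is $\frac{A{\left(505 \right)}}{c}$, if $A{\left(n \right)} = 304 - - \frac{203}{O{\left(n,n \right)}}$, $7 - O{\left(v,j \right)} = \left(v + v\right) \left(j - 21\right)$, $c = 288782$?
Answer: $\frac{148605029}{141166171406} \approx 0.0010527$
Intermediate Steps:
$O{\left(v,j \right)} = 7 - 2 v \left(-21 + j\right)$ ($O{\left(v,j \right)} = 7 - \left(v + v\right) \left(j - 21\right) = 7 - 2 v \left(-21 + j\right)$)
$A{\left(n \right)} = 304 + \frac{203}{7 - 2 n^{2} + 42 n}$ ($A{\left(n \right)} = 304 - - \frac{203}{7 + 42 n - 2 n n} = 304 - - \frac{203}{7 + 42 n - 2 n^{2}} = 304 - - \frac{203}{7 - 2 n^{2} + 42 n} = 304 + \frac{203}{7 - 2 n^{2} + 42 n}$)
$\frac{A{\left(505 \right)}}{c} = \frac{\frac{1}{7 - 2 \cdot 505^{2} + 42 \cdot 505} \left(2331 - 608 \cdot 505^{2} + 12768 \cdot 505\right)}{288782} = \frac{2331 - 155055200 + 6447840}{7 - 510050 + 21210} \cdot \frac{1}{288782} = \frac{1}{-488833} \left(-148605029\right) \frac{1}{288782} = \left(- \frac{1}{488833}\right) \left(-148605029\right) \frac{1}{288782} = \frac{148605029}{488833} \cdot \frac{1}{288782} = \frac{148605029}{141166171406}$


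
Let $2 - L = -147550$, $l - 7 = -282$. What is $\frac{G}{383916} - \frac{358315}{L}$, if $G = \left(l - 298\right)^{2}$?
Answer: $- \frac{7426438411}{4720631136} \approx -1.5732$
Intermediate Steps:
$l = -275$ ($l = 7 - 282 = -275$)
$L = 147552$ ($L = 2 - -147550 = 2 + 147550 = 147552$)
$G = 328329$ ($G = \left(-275 - 298\right)^{2} = \left(-573\right)^{2} = 328329$)
$\frac{G}{383916} - \frac{358315}{L} = \frac{328329}{383916} - \frac{358315}{147552} = 328329 \cdot \frac{1}{383916} - \frac{358315}{147552} = \frac{109443}{127972} - \frac{358315}{147552} = - \frac{7426438411}{4720631136}$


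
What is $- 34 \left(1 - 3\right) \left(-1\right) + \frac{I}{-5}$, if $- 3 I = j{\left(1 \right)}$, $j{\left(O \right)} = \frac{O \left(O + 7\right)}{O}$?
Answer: $- \frac{1012}{15} \approx -67.467$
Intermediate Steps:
$j{\left(O \right)} = 7 + O$ ($j{\left(O \right)} = \frac{O \left(7 + O\right)}{O} = 7 + O$)
$I = - \frac{8}{3}$ ($I = - \frac{7 + 1}{3} = \left(- \frac{1}{3}\right) 8 = - \frac{8}{3} \approx -2.6667$)
$- 34 \left(1 - 3\right) \left(-1\right) + \frac{I}{-5} = - 34 \left(1 - 3\right) \left(-1\right) - \frac{8}{3 \left(-5\right)} = - 34 \left(\left(-2\right) \left(-1\right)\right) - - \frac{8}{15} = \left(-34\right) 2 + \frac{8}{15} = -68 + \frac{8}{15} = - \frac{1012}{15}$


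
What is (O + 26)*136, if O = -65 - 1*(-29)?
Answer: -1360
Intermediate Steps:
O = -36 (O = -65 + 29 = -36)
(O + 26)*136 = (-36 + 26)*136 = -10*136 = -1360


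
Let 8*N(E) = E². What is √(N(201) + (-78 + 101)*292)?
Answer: 7*√3842/4 ≈ 108.47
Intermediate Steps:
N(E) = E²/8
√(N(201) + (-78 + 101)*292) = √((⅛)*201² + (-78 + 101)*292) = √((⅛)*40401 + 23*292) = √(40401/8 + 6716) = √(94129/8) = 7*√3842/4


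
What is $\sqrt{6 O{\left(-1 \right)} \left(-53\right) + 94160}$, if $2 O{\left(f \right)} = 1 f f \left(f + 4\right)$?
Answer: $\sqrt{93683} \approx 306.08$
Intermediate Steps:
$O{\left(f \right)} = \frac{f^{2} \left(4 + f\right)}{2}$ ($O{\left(f \right)} = \frac{1 f f \left(f + 4\right)}{2} = \frac{f f \left(4 + f\right)}{2} = \frac{f^{2} \left(4 + f\right)}{2}$)
$\sqrt{6 O{\left(-1 \right)} \left(-53\right) + 94160} = \sqrt{6 \frac{\left(-1\right)^{2} \left(4 - 1\right)}{2} \left(-53\right) + 94160} = \sqrt{6 \cdot \frac{1}{2} \cdot 1 \cdot 3 \left(-53\right) + 94160} = \sqrt{6 \cdot \frac{3}{2} \left(-53\right) + 94160} = \sqrt{9 \left(-53\right) + 94160} = \sqrt{-477 + 94160} = \sqrt{93683}$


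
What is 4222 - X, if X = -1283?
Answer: 5505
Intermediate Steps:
4222 - X = 4222 - 1*(-1283) = 4222 + 1283 = 5505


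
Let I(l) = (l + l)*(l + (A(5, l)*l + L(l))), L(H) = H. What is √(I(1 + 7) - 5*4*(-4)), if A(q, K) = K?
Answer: 4*√85 ≈ 36.878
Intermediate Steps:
I(l) = 2*l*(l² + 2*l) (I(l) = (l + l)*(l + (l*l + l)) = (2*l)*(l + (l² + l)) = (2*l)*(l + (l + l²)) = (2*l)*(l² + 2*l) = 2*l*(l² + 2*l))
√(I(1 + 7) - 5*4*(-4)) = √(2*(1 + 7)²*(2 + (1 + 7)) - 5*4*(-4)) = √(2*8²*(2 + 8) - 20*(-4)) = √(2*64*10 + 80) = √(1280 + 80) = √1360 = 4*√85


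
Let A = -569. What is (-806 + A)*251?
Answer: -345125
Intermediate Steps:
(-806 + A)*251 = (-806 - 569)*251 = -1375*251 = -345125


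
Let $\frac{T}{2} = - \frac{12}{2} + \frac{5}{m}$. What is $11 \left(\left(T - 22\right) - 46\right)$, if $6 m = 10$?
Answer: $-814$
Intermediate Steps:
$m = \frac{5}{3}$ ($m = \frac{1}{6} \cdot 10 = \frac{5}{3} \approx 1.6667$)
$T = -6$ ($T = 2 \left(- \frac{12}{2} + \frac{5}{\frac{5}{3}}\right) = 2 \left(\left(-12\right) \frac{1}{2} + 5 \cdot \frac{3}{5}\right) = 2 \left(-6 + 3\right) = 2 \left(-3\right) = -6$)
$11 \left(\left(T - 22\right) - 46\right) = 11 \left(\left(-6 - 22\right) - 46\right) = 11 \left(-28 - 46\right) = 11 \left(-74\right) = -814$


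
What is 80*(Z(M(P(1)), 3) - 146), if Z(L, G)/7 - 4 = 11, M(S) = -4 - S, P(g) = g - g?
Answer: -3280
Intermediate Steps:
P(g) = 0
Z(L, G) = 105 (Z(L, G) = 28 + 7*11 = 28 + 77 = 105)
80*(Z(M(P(1)), 3) - 146) = 80*(105 - 146) = 80*(-41) = -3280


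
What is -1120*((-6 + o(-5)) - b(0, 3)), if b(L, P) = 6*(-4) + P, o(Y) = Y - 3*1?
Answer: -7840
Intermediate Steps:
o(Y) = -3 + Y (o(Y) = Y - 3 = -3 + Y)
b(L, P) = -24 + P
-1120*((-6 + o(-5)) - b(0, 3)) = -1120*((-6 + (-3 - 5)) - (-24 + 3)) = -1120*((-6 - 8) - 1*(-21)) = -1120*(-14 + 21) = -1120*7 = -7840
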